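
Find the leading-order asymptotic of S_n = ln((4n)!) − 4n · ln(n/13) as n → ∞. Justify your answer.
S_n ~ 4n · (ln 52 − 1) + O(ln n)

Stirling: ln((4n)!) = 4n ln(4n) − 4n + O(ln n).
  S_n = 4n ln(4n) − 4n − 4n ln(n/13) + O(ln n)
      = 4n ln(4n) − 4n ln n + 4n ln 13 − 4n + O(ln n)
      = 4n ln 4 + 4n ln 13 − 4n + O(ln n)
      = 4n (ln 52 − 1) + O(ln n).
Numerically ln(52) − 1 ≈ 2.9512.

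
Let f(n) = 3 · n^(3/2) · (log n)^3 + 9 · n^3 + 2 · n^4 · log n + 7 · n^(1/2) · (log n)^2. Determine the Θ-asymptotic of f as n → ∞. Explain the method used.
f(n) ∈ Θ(n^4 · log n)

Compare the terms by growth order. For large n, n^a · (log n)^b dominates n^a' · (log n)^b' iff a > a', or (a = a' and b > b'). Ranking the 4 terms shows the dominant one is 2 · n^4 · log n. Hence f(n) ∈ Θ(n^4 · log n).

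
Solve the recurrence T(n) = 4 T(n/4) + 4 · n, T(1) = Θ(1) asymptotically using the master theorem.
T(n) = Θ(n log n)

log_4 4 = 1, and f(n) = 4 · n = Θ(n^(log_4 4)). This is Case 2 of the master theorem: T(n) = Θ(f(n) · log n) = Θ(n log n).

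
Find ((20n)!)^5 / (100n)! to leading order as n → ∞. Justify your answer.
((20n)!)^5/(100n)! ~ ((2π·20n)^(4/2) / sqrt(5)) · 5^(−5·20n)  →  0

Write N = 20n. Stirling: N! ~ sqrt(2π N)(N/e)^N and (5N)! ~ sqrt(2π·5N)·(5N/e)^(5N).
  (N!)^5/(5N)! ~ (2π N)^(5/2) (N/e)^(5N) / [sqrt(2π·5N) (5N/e)^(5N)]
     = (2π N)^(5/2) / sqrt(2π·5N) · (N/(5N))^(5N)
     = (2π N)^((5−1)/2) / sqrt(5) · 5^(−5N).
Since 5^5 > 1, the factor 5^(−5N) decays exponentially, so the ratio → 0. Substituting N = 20n gives the stated form.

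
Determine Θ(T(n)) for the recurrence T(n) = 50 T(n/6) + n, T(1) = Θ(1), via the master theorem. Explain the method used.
T(n) = Θ(n^(log_6 50))

Master theorem: compare f(n) = n to n^(log_6 50) where log_6 50 ≈ 2.183. Since 1 < log_6 50, we have f(n) = O(n^(log_6 50 − ε)) for some ε > 0 — Case 1. Hence T(n) = Θ(n^(log_6 50)).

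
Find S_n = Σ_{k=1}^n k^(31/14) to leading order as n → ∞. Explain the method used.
S_n ~ (14/45) · n^(45/14)

Integral comparison: Σ_{k=1}^n k^(31/14) = ∫_0^n x^(31/14) dx + O(n^(31/14)). The integral is n^(1 + 31/14) / (1 + 31/14) = n^((31+14)/14) / ((31+14)/14) = (14/45) · n^(45/14).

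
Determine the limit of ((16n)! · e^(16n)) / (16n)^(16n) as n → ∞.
lim = ∞

Stirling: (16n)! ~ sqrt(2π·16n) · (16n/e)^(16n). Hence
  (16n)! · e^(16n) / (16n)^(16n) ~ sqrt(2π·16n) = sqrt(2π·16) · sqrt(n) → ∞.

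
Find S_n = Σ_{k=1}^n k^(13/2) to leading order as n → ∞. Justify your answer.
S_n ~ (2/15) · n^(15/2)

Integral comparison: Σ_{k=1}^n k^(13/2) = ∫_0^n x^(13/2) dx + O(n^(13/2)). The integral is n^(1 + 13/2) / (1 + 13/2) = n^((13+2)/2) / ((13+2)/2) = (2/15) · n^(15/2).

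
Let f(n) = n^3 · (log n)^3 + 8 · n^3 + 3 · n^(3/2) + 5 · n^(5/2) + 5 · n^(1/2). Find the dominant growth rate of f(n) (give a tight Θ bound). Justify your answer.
f(n) ∈ Θ(n^3 · (log n)^3)

Compare the terms by growth order. For large n, n^a · (log n)^b dominates n^a' · (log n)^b' iff a > a', or (a = a' and b > b'). Ranking the 5 terms shows the dominant one is n^3 · (log n)^3. Hence f(n) ∈ Θ(n^3 · (log n)^3).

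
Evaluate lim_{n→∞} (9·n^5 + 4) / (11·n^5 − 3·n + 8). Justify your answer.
lim = 9/11

For large n the leading n^5 terms dominate both numerator and denominator. Dividing top and bottom by n^5, every other term tends to 0, leaving 9/11.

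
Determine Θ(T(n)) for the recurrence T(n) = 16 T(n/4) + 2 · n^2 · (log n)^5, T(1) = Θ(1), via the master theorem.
T(n) = Θ(n^2 · (log n)^6)

Here log_4 16 = 2 and f(n) = 2 · n^2 · (log n)^5 = Θ(n^(log_4 16) · (log n)^5). This is the extended Case 2 of the master theorem (f matches the critical exponent up to log factors), giving T(n) = Θ(n^(log_4 16) · (log n)^(5+1)) = Θ(n^2 · (log n)^6).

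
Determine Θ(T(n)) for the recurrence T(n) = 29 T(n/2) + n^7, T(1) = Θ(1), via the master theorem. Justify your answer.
T(n) = Θ(n^7)

log_2 29 ≈ 4.858. f(n) = n^7 dominates n^(log_2 29) since 7 > 4.858, and the regularity condition a·f(n/b) = 29·(n/2)^7 = (29/128)·n^7 ≤ c·f(n) holds with c = 29/128 ≈ 0.227 < 1. So this is Case 3: T(n) = Θ(f(n)) = Θ(n^7).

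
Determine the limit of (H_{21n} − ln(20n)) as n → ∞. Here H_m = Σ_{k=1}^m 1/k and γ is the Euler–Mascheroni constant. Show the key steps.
lim = ln(21/20) + γ

By Euler-Maclaurin, H_m = ln m + γ + O(1/m). So
  H_{21n} − ln(20n) = ln(21n) + γ − ln(20n) + O(1/n)
                       = ln(21/20) + γ + O(1/n).
Hence the limit is ln(21/20) + γ.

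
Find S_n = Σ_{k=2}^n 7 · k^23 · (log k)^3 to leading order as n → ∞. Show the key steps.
S_n ~ 7 · n^24 · (log n)^3 / 24

By integral comparison, S_n = ∫_1^n 7 · x^23 · (log x)^3 dx + O(n^23 · (log n)^3). For the integral, the leading term of ∫_1^n x^23 (log x)^3 dx is n^24/24 · (log n)^3 (by repeated integration by parts; each step lowers the log-exponent and produces a relatively O(1/log n) correction). Hence S_n ~ 7 · n^24 · (log n)^3 / 24.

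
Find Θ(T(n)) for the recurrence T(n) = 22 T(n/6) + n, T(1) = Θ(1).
T(n) = Θ(n^(log_6 22))

Master theorem: compare f(n) = n to n^(log_6 22) where log_6 22 ≈ 1.725. Since 1 < log_6 22, we have f(n) = O(n^(log_6 22 − ε)) for some ε > 0 — Case 1. Hence T(n) = Θ(n^(log_6 22)).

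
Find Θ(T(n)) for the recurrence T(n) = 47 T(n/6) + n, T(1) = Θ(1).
T(n) = Θ(n^(log_6 47))

Master theorem: compare f(n) = n to n^(log_6 47) where log_6 47 ≈ 2.149. Since 1 < log_6 47, we have f(n) = O(n^(log_6 47 − ε)) for some ε > 0 — Case 1. Hence T(n) = Θ(n^(log_6 47)).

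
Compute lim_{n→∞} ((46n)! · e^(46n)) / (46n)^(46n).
lim = ∞

Stirling: (46n)! ~ sqrt(2π·46n) · (46n/e)^(46n). Hence
  (46n)! · e^(46n) / (46n)^(46n) ~ sqrt(2π·46n) = sqrt(2π·46) · sqrt(n) → ∞.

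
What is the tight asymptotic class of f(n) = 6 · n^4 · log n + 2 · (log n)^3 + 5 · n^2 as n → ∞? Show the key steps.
f(n) ∈ Θ(n^4 · log n)

Compare the terms by growth order. For large n, n^a · (log n)^b dominates n^a' · (log n)^b' iff a > a', or (a = a' and b > b'). Ranking the 3 terms shows the dominant one is 6 · n^4 · log n. Hence f(n) ∈ Θ(n^4 · log n).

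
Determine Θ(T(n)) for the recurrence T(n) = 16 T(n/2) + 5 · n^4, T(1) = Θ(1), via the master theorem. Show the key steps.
T(n) = Θ(n^4 log n)

log_2 16 = 4, and f(n) = 5 · n^4 = Θ(n^(log_2 16)). This is Case 2 of the master theorem: T(n) = Θ(f(n) · log n) = Θ(n^4 log n).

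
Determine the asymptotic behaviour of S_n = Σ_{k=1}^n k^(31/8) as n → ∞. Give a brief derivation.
S_n ~ (8/39) · n^(39/8)

Integral comparison: Σ_{k=1}^n k^(31/8) = ∫_0^n x^(31/8) dx + O(n^(31/8)). The integral is n^(1 + 31/8) / (1 + 31/8) = n^((31+8)/8) / ((31+8)/8) = (8/39) · n^(39/8).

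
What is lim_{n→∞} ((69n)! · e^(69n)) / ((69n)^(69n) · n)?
lim = 0

Stirling: (69n)! ~ sqrt(2π·69n) · (69n/e)^(69n). Hence
  (69n)! · e^(69n) / (69n)^(69n) ~ sqrt(2π·69n).
Dividing by n: sqrt(2π·69n) / n = sqrt(2π·69) · n^((1−2)/2), so the expression behaves like sqrt(2π·69) · n^((1−2)/2) → 0.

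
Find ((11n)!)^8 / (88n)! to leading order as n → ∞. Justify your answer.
((11n)!)^8/(88n)! ~ ((2π·11n)^(7/2) / sqrt(8)) · 8^(−8·11n)  →  0

Write N = 11n. Stirling: N! ~ sqrt(2π N)(N/e)^N and (8N)! ~ sqrt(2π·8N)·(8N/e)^(8N).
  (N!)^8/(8N)! ~ (2π N)^(8/2) (N/e)^(8N) / [sqrt(2π·8N) (8N/e)^(8N)]
     = (2π N)^(8/2) / sqrt(2π·8N) · (N/(8N))^(8N)
     = (2π N)^((8−1)/2) / sqrt(8) · 8^(−8N).
Since 8^8 > 1, the factor 8^(−8N) decays exponentially, so the ratio → 0. Substituting N = 11n gives the stated form.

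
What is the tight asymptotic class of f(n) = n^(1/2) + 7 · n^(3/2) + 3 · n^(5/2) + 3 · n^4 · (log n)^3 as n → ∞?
f(n) ∈ Θ(n^4 · (log n)^3)

Compare the terms by growth order. For large n, n^a · (log n)^b dominates n^a' · (log n)^b' iff a > a', or (a = a' and b > b'). Ranking the 4 terms shows the dominant one is 3 · n^4 · (log n)^3. Hence f(n) ∈ Θ(n^4 · (log n)^3).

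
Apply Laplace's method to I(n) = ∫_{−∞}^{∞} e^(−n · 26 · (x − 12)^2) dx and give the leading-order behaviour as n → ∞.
I(n) = sqrt(π/(26n))

Here φ(x) = 26 · (x − 12)^2 has its unique minimum at x* = 12 with φ(x*) = 0 and φ''(x*) = 52. Laplace's method gives
  I(n) ~ e^(−n φ(x*)) · sqrt(2π / (n · φ''(x*))) = sqrt(2π / (52n)) = sqrt(π/(26n)).
This is exact: substituting u = (x − 12)·sqrt(26n) gives I(n) = (1/sqrt(26n)) ∫_{−∞}^{∞} e^(−u^2) du = sqrt(π/(26n)).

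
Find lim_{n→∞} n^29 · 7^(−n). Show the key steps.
lim = 0

Exponentials with base > 1 dominate every fixed polynomial: for any fixed c, n^c / 7^n → 0 as n → ∞ (e.g. by the ratio test, or by writing 7^n = e^(n ln 7) and noting e^(n ln 7) / n^c → ∞). Hence n^29 · 7^(−n) = n^29 / 7^n → 0.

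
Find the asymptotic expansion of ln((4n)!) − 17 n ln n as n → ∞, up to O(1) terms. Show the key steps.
ln((4n)!) − 17 n ln n = −13 n ln n + 4(ln 4 − 1) n + (1/2) ln(2π·4n) + O(1/n)

Stirling: ln((4n)!) = 4n ln(4n) − 4n + (1/2) ln(2π·4n) + O(1/n).
Expand 4n ln(4n) = 4n (ln n + ln 4) = 4n ln n + 4n ln 4.
Subtract 17n ln n: leading term is (4 − 17) n ln n = −13 n ln n. The next term is 4n ln 4 − 4n = 4(ln 4 − 1) n. Then the (1/2) ln(2π·4n) correction.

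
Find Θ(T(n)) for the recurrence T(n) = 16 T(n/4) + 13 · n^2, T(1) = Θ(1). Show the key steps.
T(n) = Θ(n^2 log n)

log_4 16 = 2, and f(n) = 13 · n^2 = Θ(n^(log_4 16)). This is Case 2 of the master theorem: T(n) = Θ(f(n) · log n) = Θ(n^2 log n).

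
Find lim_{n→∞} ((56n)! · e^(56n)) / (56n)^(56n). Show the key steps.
lim = ∞

Stirling: (56n)! ~ sqrt(2π·56n) · (56n/e)^(56n). Hence
  (56n)! · e^(56n) / (56n)^(56n) ~ sqrt(2π·56n) = sqrt(2π·56) · sqrt(n) → ∞.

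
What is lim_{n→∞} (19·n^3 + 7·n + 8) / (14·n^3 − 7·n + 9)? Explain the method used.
lim = 19/14

For large n the leading n^3 terms dominate both numerator and denominator. Dividing top and bottom by n^3, every other term tends to 0, leaving 19/14.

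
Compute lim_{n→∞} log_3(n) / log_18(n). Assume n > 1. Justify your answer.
lim = ln(18) / ln(3) = log_3(18)

Change of base: log_3(n) = ln n / ln 3 and log_18(n) = ln n / ln 18. The ratio is (ln n / ln 3) · (ln 18 / ln n) = ln 18 / ln 3, a constant independent of n. So the limit is ln 18 / ln 3 = log_3(18).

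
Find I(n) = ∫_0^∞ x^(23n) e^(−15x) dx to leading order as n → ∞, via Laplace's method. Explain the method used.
I(n) ~ (sqrt(2π·23n) / 15) · (23n/(15e))^(23n)

Write the integrand as exp(23n ln x − 15x) and set f(x) = 23n ln x − 15x. Then f'(x) = 23n/x − 15 = 0 at x* = 23n/15, and f''(x*) = −23n/x*^2 = −15^2/(23n). Laplace's method (interior maximum) gives
  I(n) ~ e^(f(x*)) · sqrt(2π / |f''(x*)|)
        = exp(23n ln(23n/15) − 23n) · sqrt(2π · 23n / 15^2)
        = (23n/15)^(23n) e^(−23n) · sqrt(2π·23n) / 15
        = (sqrt(2π·23n) / 15) · (23n/(15e))^(23n).
This matches Γ(23n+1)/15^(23n+1) with Stirling applied to Γ.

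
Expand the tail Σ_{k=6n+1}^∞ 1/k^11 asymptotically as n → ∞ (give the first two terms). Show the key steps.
Σ_{k>6n} 1/k^11 = 1/(10 · (6n)^10) − 1/(2 · (6n)^11) + O(1/(6n)^12)

Compare to the integral: ∫_{6n}^∞ x^(−11) dx = [−x^(−10)/10]_{6n}^∞ = 1/((11−1)·(6n)^10). The Euler-Maclaurin correction adds −f(6n)/2 = −1/(2·(6n)^11). Euler-Maclaurin then gives
  Σ_{k>6n} 1/k^11 = ∫_{6n}^∞ dx/x^11 − 1/(2·(6n)^11) + O(1/(6n)^12).
(Equivalently this is ζ(11) − Σ_{k≤6n} 1/k^11.)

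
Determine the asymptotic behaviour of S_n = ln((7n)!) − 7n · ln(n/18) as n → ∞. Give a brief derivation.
S_n ~ 7n · (ln 126 − 1) + O(ln n)

Stirling: ln((7n)!) = 7n ln(7n) − 7n + O(ln n).
  S_n = 7n ln(7n) − 7n − 7n ln(n/18) + O(ln n)
      = 7n ln(7n) − 7n ln n + 7n ln 18 − 7n + O(ln n)
      = 7n ln 7 + 7n ln 18 − 7n + O(ln n)
      = 7n (ln 126 − 1) + O(ln n).
Numerically ln(126) − 1 ≈ 3.8363.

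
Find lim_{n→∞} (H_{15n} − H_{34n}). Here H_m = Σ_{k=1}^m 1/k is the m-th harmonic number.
lim = ln(15/34)

Euler-Maclaurin gives H_m = ln m + γ + 1/(2m) + O(1/m^2). The γ and O(1/m) terms cancel in the difference:
  H_{15n} − H_{34n} = ln(15n) − ln(34n) + O(1/n) = ln(15/34) + O(1/n).
Hence the limit is ln(15/34).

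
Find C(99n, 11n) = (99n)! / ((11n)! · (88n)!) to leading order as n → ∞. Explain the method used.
C(99n, 11n) ~ (387420489/16777216)^(11n) · sqrt(9/(16π·11n))

Write N = 11n. Apply Stirling to each factorial:
  (9N)! ~ sqrt(2π·9N) · (9N/e)^(9N),
  N! ~ sqrt(2π N) · (N/e)^N,
  (8N)! ~ sqrt(2π·8N) · (8N/e)^(8N).
The exponential factors combine to (9N)^(9N) / (N^N · (8N)^(8N)) = 9^(9N)/8^(8N) = (9^9/8^8)^N = (387420489/16777216)^N.
The square-root prefactors combine to sqrt(2π·9N) / (sqrt(2π N)·sqrt(2π·8N)) = sqrt(9 / (2π·8·N)) = sqrt(9/(16π·11n)).
Substituting N = 11n: C(99n, 11n) ~ (387420489/16777216)^(11n) · sqrt(9/(16π·11n)).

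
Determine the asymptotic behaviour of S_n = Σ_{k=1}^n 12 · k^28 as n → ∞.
S_n ~ 12 · n^29 / 29

By integral comparison (Euler-Maclaurin), Σ_{k=1}^n 12 · k^28 = 12 · ∫_0^n x^28 dx + O(n^28) = 12 · n^29/29 + O(n^28). (Equivalently, Faulhaber's formula gives the same leading term.)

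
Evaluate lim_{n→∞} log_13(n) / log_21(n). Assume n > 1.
lim = ln(21) / ln(13) = log_13(21)

Change of base: log_13(n) = ln n / ln 13 and log_21(n) = ln n / ln 21. The ratio is (ln n / ln 13) · (ln 21 / ln n) = ln 21 / ln 13, a constant independent of n. So the limit is ln 21 / ln 13 = log_13(21).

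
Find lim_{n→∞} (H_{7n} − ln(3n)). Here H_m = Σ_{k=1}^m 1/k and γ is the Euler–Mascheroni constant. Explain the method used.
lim = ln(7/3) + γ

By Euler-Maclaurin, H_m = ln m + γ + O(1/m). So
  H_{7n} − ln(3n) = ln(7n) + γ − ln(3n) + O(1/n)
                       = ln(7/3) + γ + O(1/n).
Hence the limit is ln(7/3) + γ.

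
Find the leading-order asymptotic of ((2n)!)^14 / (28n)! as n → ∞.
((2n)!)^14/(28n)! ~ ((2π·2n)^(13/2) / sqrt(14)) · 14^(−14·2n)  →  0

Write N = 2n. Stirling: N! ~ sqrt(2π N)(N/e)^N and (14N)! ~ sqrt(2π·14N)·(14N/e)^(14N).
  (N!)^14/(14N)! ~ (2π N)^(14/2) (N/e)^(14N) / [sqrt(2π·14N) (14N/e)^(14N)]
     = (2π N)^(14/2) / sqrt(2π·14N) · (N/(14N))^(14N)
     = (2π N)^((14−1)/2) / sqrt(14) · 14^(−14N).
Since 14^14 > 1, the factor 14^(−14N) decays exponentially, so the ratio → 0. Substituting N = 2n gives the stated form.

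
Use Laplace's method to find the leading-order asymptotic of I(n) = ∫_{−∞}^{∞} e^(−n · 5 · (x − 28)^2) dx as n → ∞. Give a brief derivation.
I(n) = sqrt(π/(5n))

Here φ(x) = 5 · (x − 28)^2 has its unique minimum at x* = 28 with φ(x*) = 0 and φ''(x*) = 10. Laplace's method gives
  I(n) ~ e^(−n φ(x*)) · sqrt(2π / (n · φ''(x*))) = sqrt(2π / (10n)) = sqrt(π/(5n)).
This is exact: substituting u = (x − 28)·sqrt(5n) gives I(n) = (1/sqrt(5n)) ∫_{−∞}^{∞} e^(−u^2) du = sqrt(π/(5n)).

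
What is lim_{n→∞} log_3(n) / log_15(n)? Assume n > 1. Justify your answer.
lim = ln(15) / ln(3) = log_3(15)

Change of base: log_3(n) = ln n / ln 3 and log_15(n) = ln n / ln 15. The ratio is (ln n / ln 3) · (ln 15 / ln n) = ln 15 / ln 3, a constant independent of n. So the limit is ln 15 / ln 3 = log_3(15).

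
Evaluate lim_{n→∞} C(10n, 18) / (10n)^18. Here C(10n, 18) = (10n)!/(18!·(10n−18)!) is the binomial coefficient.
lim = 1/18! = 1/6402373705728000

With N = 10n → ∞: C(N, 18) / N^18 = [N(N−1)…(N−17)] / (18! · N^18) = (1/18!) · 1 · (1 − 1/(10n)) · … · (1 − 17/(10n)). Each factor → 1 as N → ∞, so the limit is 1/18! = 1/6402373705728000.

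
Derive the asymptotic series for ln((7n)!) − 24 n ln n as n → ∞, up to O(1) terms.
ln((7n)!) − 24 n ln n = −17 n ln n + 7(ln 7 − 1) n + (1/2) ln(2π·7n) + O(1/n)

Stirling: ln((7n)!) = 7n ln(7n) − 7n + (1/2) ln(2π·7n) + O(1/n).
Expand 7n ln(7n) = 7n (ln n + ln 7) = 7n ln n + 7n ln 7.
Subtract 24n ln n: leading term is (7 − 24) n ln n = −17 n ln n. The next term is 7n ln 7 − 7n = 7(ln 7 − 1) n. Then the (1/2) ln(2π·7n) correction.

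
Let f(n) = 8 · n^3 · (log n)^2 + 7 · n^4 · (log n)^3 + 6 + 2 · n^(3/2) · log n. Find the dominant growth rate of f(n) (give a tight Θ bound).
f(n) ∈ Θ(n^4 · (log n)^3)

Compare the terms by growth order. For large n, n^a · (log n)^b dominates n^a' · (log n)^b' iff a > a', or (a = a' and b > b'). Ranking the 4 terms shows the dominant one is 7 · n^4 · (log n)^3. Hence f(n) ∈ Θ(n^4 · (log n)^3).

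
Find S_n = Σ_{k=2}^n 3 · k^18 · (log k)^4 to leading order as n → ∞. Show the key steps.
S_n ~ 3 · n^19 · (log n)^4 / 19

By integral comparison, S_n = ∫_1^n 3 · x^18 · (log x)^4 dx + O(n^18 · (log n)^4). For the integral, the leading term of ∫_1^n x^18 (log x)^4 dx is n^19/19 · (log n)^4 (by repeated integration by parts; each step lowers the log-exponent and produces a relatively O(1/log n) correction). Hence S_n ~ 3 · n^19 · (log n)^4 / 19.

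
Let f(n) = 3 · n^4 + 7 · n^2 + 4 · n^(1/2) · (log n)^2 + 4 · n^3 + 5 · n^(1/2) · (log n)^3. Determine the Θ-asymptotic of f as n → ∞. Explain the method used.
f(n) ∈ Θ(n^4)

Compare the terms by growth order. For large n, n^a · (log n)^b dominates n^a' · (log n)^b' iff a > a', or (a = a' and b > b'). Ranking the 5 terms shows the dominant one is 3 · n^4. Hence f(n) ∈ Θ(n^4).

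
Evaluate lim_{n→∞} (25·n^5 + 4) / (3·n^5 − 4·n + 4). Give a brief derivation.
lim = 25/3

For large n the leading n^5 terms dominate both numerator and denominator. Dividing top and bottom by n^5, every other term tends to 0, leaving 25/3.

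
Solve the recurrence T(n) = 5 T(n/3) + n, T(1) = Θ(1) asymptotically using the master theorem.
T(n) = Θ(n^(log_3 5))

Master theorem: compare f(n) = n to n^(log_3 5) where log_3 5 ≈ 1.465. Since 1 < log_3 5, we have f(n) = O(n^(log_3 5 − ε)) for some ε > 0 — Case 1. Hence T(n) = Θ(n^(log_3 5)).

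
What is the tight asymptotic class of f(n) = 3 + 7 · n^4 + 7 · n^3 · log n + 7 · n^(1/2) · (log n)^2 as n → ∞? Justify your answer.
f(n) ∈ Θ(n^4)

Compare the terms by growth order. For large n, n^a · (log n)^b dominates n^a' · (log n)^b' iff a > a', or (a = a' and b > b'). Ranking the 4 terms shows the dominant one is 7 · n^4. Hence f(n) ∈ Θ(n^4).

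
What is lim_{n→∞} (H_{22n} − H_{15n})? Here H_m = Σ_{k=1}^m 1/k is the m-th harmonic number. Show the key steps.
lim = ln(22/15)

Euler-Maclaurin gives H_m = ln m + γ + 1/(2m) + O(1/m^2). The γ and O(1/m) terms cancel in the difference:
  H_{22n} − H_{15n} = ln(22n) − ln(15n) + O(1/n) = ln(22/15) + O(1/n).
Hence the limit is ln(22/15).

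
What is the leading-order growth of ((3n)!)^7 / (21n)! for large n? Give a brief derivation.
((3n)!)^7/(21n)! ~ ((2π·3n)^(6/2) / sqrt(7)) · 7^(−7·3n)  →  0

Write N = 3n. Stirling: N! ~ sqrt(2π N)(N/e)^N and (7N)! ~ sqrt(2π·7N)·(7N/e)^(7N).
  (N!)^7/(7N)! ~ (2π N)^(7/2) (N/e)^(7N) / [sqrt(2π·7N) (7N/e)^(7N)]
     = (2π N)^(7/2) / sqrt(2π·7N) · (N/(7N))^(7N)
     = (2π N)^((7−1)/2) / sqrt(7) · 7^(−7N).
Since 7^7 > 1, the factor 7^(−7N) decays exponentially, so the ratio → 0. Substituting N = 3n gives the stated form.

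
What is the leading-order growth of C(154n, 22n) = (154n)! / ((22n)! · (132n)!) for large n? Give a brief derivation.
C(154n, 22n) ~ (823543/46656)^(22n) · sqrt(7/(12π·22n))

Write N = 22n. Apply Stirling to each factorial:
  (7N)! ~ sqrt(2π·7N) · (7N/e)^(7N),
  N! ~ sqrt(2π N) · (N/e)^N,
  (6N)! ~ sqrt(2π·6N) · (6N/e)^(6N).
The exponential factors combine to (7N)^(7N) / (N^N · (6N)^(6N)) = 7^(7N)/6^(6N) = (7^7/6^6)^N = (823543/46656)^N.
The square-root prefactors combine to sqrt(2π·7N) / (sqrt(2π N)·sqrt(2π·6N)) = sqrt(7 / (2π·6·N)) = sqrt(7/(12π·22n)).
Substituting N = 22n: C(154n, 22n) ~ (823543/46656)^(22n) · sqrt(7/(12π·22n)).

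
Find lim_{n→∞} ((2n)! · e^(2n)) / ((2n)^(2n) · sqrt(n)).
lim = sqrt(2π·2)

Stirling: (2n)! ~ sqrt(2π·2n) · (2n/e)^(2n). Hence
  (2n)! · e^(2n) / (2n)^(2n) ~ sqrt(2π·2n).
Dividing by sqrt(n): sqrt(2π·2n) / sqrt(n) = sqrt(2π·2) · n^((1−1)/2), so the limit is sqrt(2π·2).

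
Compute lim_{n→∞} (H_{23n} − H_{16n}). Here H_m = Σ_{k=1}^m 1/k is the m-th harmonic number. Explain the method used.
lim = ln(23/16)

Euler-Maclaurin gives H_m = ln m + γ + 1/(2m) + O(1/m^2). The γ and O(1/m) terms cancel in the difference:
  H_{23n} − H_{16n} = ln(23n) − ln(16n) + O(1/n) = ln(23/16) + O(1/n).
Hence the limit is ln(23/16).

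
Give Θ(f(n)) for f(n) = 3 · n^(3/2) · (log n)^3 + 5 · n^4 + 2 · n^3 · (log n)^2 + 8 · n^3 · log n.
f(n) ∈ Θ(n^4)

Compare the terms by growth order. For large n, n^a · (log n)^b dominates n^a' · (log n)^b' iff a > a', or (a = a' and b > b'). Ranking the 4 terms shows the dominant one is 5 · n^4. Hence f(n) ∈ Θ(n^4).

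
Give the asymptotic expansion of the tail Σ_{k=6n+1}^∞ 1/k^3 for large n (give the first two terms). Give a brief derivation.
Σ_{k>6n} 1/k^3 = 1/(2 · (6n)^2) − 1/(2 · (6n)^3) + O(1/(6n)^4)

Compare to the integral: ∫_{6n}^∞ x^(−3) dx = [−x^(−2)/2]_{6n}^∞ = 1/((3−1)·(6n)^2). The Euler-Maclaurin correction adds −f(6n)/2 = −1/(2·(6n)^3). Euler-Maclaurin then gives
  Σ_{k>6n} 1/k^3 = ∫_{6n}^∞ dx/x^3 − 1/(2·(6n)^3) + O(1/(6n)^4).
(Equivalently this is ζ(3) − Σ_{k≤6n} 1/k^3.)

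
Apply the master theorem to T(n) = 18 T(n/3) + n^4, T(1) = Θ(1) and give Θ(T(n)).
T(n) = Θ(n^4)

log_3 18 ≈ 2.631. f(n) = n^4 dominates n^(log_3 18) since 4 > 2.631, and the regularity condition a·f(n/b) = 18·(n/3)^4 = (18/81)·n^4 ≤ c·f(n) holds with c = 18/81 ≈ 0.222 < 1. So this is Case 3: T(n) = Θ(f(n)) = Θ(n^4).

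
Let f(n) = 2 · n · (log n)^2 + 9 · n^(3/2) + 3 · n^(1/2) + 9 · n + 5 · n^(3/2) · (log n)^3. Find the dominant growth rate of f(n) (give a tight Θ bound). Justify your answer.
f(n) ∈ Θ(n^(3/2) · (log n)^3)

Compare the terms by growth order. For large n, n^a · (log n)^b dominates n^a' · (log n)^b' iff a > a', or (a = a' and b > b'). Ranking the 5 terms shows the dominant one is 5 · n^(3/2) · (log n)^3. Hence f(n) ∈ Θ(n^(3/2) · (log n)^3).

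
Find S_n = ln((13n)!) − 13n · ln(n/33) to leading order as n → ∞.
S_n ~ 13n · (ln 429 − 1) + O(ln n)

Stirling: ln((13n)!) = 13n ln(13n) − 13n + O(ln n).
  S_n = 13n ln(13n) − 13n − 13n ln(n/33) + O(ln n)
      = 13n ln(13n) − 13n ln n + 13n ln 33 − 13n + O(ln n)
      = 13n ln 13 + 13n ln 33 − 13n + O(ln n)
      = 13n (ln 429 − 1) + O(ln n).
Numerically ln(429) − 1 ≈ 5.0615.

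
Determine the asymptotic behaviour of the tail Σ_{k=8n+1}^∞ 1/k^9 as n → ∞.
Σ_{k>8n} 1/k^9 ~ 1/(8 · (8n)^8)

Compare to the integral: ∫_{8n}^∞ x^(−9) dx = [−x^(−8)/8]_{8n}^∞ = 1/((9−1)·(8n)^8). Euler-Maclaurin then gives
  Σ_{k>8n} 1/k^9 = ∫_{8n}^∞ dx/x^9 − 1/(2·(8n)^9) + O(1/(8n)^10).
(Equivalently this is ζ(9) − Σ_{k≤8n} 1/k^9.)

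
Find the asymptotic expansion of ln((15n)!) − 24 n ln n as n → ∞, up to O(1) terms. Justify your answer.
ln((15n)!) − 24 n ln n = −9 n ln n + 15(ln 15 − 1) n + (1/2) ln(2π·15n) + O(1/n)

Stirling: ln((15n)!) = 15n ln(15n) − 15n + (1/2) ln(2π·15n) + O(1/n).
Expand 15n ln(15n) = 15n (ln n + ln 15) = 15n ln n + 15n ln 15.
Subtract 24n ln n: leading term is (15 − 24) n ln n = −9 n ln n. The next term is 15n ln 15 − 15n = 15(ln 15 − 1) n. Then the (1/2) ln(2π·15n) correction.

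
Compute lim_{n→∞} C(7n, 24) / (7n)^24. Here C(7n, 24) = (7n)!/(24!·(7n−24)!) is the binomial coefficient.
lim = 1/24! = 1/620448401733239439360000

With N = 7n → ∞: C(N, 24) / N^24 = [N(N−1)…(N−23)] / (24! · N^24) = (1/24!) · 1 · (1 − 1/(7n)) · … · (1 − 23/(7n)). Each factor → 1 as N → ∞, so the limit is 1/24! = 1/620448401733239439360000.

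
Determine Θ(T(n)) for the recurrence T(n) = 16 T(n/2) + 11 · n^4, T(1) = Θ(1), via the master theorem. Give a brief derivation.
T(n) = Θ(n^4 log n)

log_2 16 = 4, and f(n) = 11 · n^4 = Θ(n^(log_2 16)). This is Case 2 of the master theorem: T(n) = Θ(f(n) · log n) = Θ(n^4 log n).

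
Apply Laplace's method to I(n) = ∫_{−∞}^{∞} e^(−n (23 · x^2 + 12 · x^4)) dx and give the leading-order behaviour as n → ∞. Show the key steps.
I(n) ~ sqrt(π/(23n))

φ(x) = 23 · x^2 + 12 · x^4 has its unique global minimum at x* = 0 (since φ'(x) = 46x + 48x^3 = 0 only at x = 0 for real x with both coefficients positive, and φ → ∞ as |x| → ∞). At x* = 0, φ(0) = 0 and φ''(0) = 46. Laplace's method then gives
  I(n) ~ sqrt(2π / (n · φ''(0))) · e^(−n φ(0)) = sqrt(2π / (46n)) = sqrt(π/(23n)).
The 12 · x^4 term contributes only at subleading order (an O(1/n) relative correction).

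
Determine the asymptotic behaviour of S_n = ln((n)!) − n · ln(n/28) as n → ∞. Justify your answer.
S_n ~ n · (ln 28 − 1) + O(ln n)

Stirling: ln((n)!) = n ln(n) − n + O(ln n).
  S_n = n ln(n) − n − n ln(n/28) + O(ln n)
      = n ln(n) − n ln n + n ln 28 − n + O(ln n)
      = n ln 28 − n + O(ln n)
      = n (ln 28 − 1) + O(ln n).
Numerically ln(28) − 1 ≈ 2.3322.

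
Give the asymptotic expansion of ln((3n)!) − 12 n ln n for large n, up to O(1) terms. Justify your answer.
ln((3n)!) − 12 n ln n = −9 n ln n + 3(ln 3 − 1) n + (1/2) ln(2π·3n) + O(1/n)

Stirling: ln((3n)!) = 3n ln(3n) − 3n + (1/2) ln(2π·3n) + O(1/n).
Expand 3n ln(3n) = 3n (ln n + ln 3) = 3n ln n + 3n ln 3.
Subtract 12n ln n: leading term is (3 − 12) n ln n = −9 n ln n. The next term is 3n ln 3 − 3n = 3(ln 3 − 1) n. Then the (1/2) ln(2π·3n) correction.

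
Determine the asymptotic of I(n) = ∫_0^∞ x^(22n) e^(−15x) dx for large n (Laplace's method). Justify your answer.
I(n) ~ (sqrt(2π·22n) / 15) · (22n/(15e))^(22n)

Write the integrand as exp(22n ln x − 15x) and set f(x) = 22n ln x − 15x. Then f'(x) = 22n/x − 15 = 0 at x* = 22n/15, and f''(x*) = −22n/x*^2 = −15^2/(22n). Laplace's method (interior maximum) gives
  I(n) ~ e^(f(x*)) · sqrt(2π / |f''(x*)|)
        = exp(22n ln(22n/15) − 22n) · sqrt(2π · 22n / 15^2)
        = (22n/15)^(22n) e^(−22n) · sqrt(2π·22n) / 15
        = (sqrt(2π·22n) / 15) · (22n/(15e))^(22n).
This matches Γ(22n+1)/15^(22n+1) with Stirling applied to Γ.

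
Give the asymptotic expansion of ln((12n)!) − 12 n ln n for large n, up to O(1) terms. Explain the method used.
ln((12n)!) − 12 n ln n = 12(ln 12 − 1) n + (1/2) ln(2π·12n) + O(1/n)

Stirling: ln((12n)!) = 12n ln(12n) − 12n + (1/2) ln(2π·12n) + O(1/n).
Since 12n ln(12n) = 12n ln n + 12n ln 12, subtracting 12n ln n cancels the n ln n term exactly. What remains is 12(ln 12 − 1) n + (1/2) ln(2π·12n) + O(1/n).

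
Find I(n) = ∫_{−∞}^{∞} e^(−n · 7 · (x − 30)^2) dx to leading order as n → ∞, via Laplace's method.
I(n) = sqrt(π/(7n))

Here φ(x) = 7 · (x − 30)^2 has its unique minimum at x* = 30 with φ(x*) = 0 and φ''(x*) = 14. Laplace's method gives
  I(n) ~ e^(−n φ(x*)) · sqrt(2π / (n · φ''(x*))) = sqrt(2π / (14n)) = sqrt(π/(7n)).
This is exact: substituting u = (x − 30)·sqrt(7n) gives I(n) = (1/sqrt(7n)) ∫_{−∞}^{∞} e^(−u^2) du = sqrt(π/(7n)).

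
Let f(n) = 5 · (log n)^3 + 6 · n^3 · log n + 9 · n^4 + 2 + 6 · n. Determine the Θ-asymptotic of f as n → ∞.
f(n) ∈ Θ(n^4)

Compare the terms by growth order. For large n, n^a · (log n)^b dominates n^a' · (log n)^b' iff a > a', or (a = a' and b > b'). Ranking the 5 terms shows the dominant one is 9 · n^4. Hence f(n) ∈ Θ(n^4).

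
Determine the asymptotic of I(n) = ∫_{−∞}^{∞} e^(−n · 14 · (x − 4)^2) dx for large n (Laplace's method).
I(n) = sqrt(π/(14n))

Here φ(x) = 14 · (x − 4)^2 has its unique minimum at x* = 4 with φ(x*) = 0 and φ''(x*) = 28. Laplace's method gives
  I(n) ~ e^(−n φ(x*)) · sqrt(2π / (n · φ''(x*))) = sqrt(2π / (28n)) = sqrt(π/(14n)).
This is exact: substituting u = (x − 4)·sqrt(14n) gives I(n) = (1/sqrt(14n)) ∫_{−∞}^{∞} e^(−u^2) du = sqrt(π/(14n)).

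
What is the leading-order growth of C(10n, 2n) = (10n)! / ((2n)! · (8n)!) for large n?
C(10n, 2n) ~ (3125/256)^(2n) · sqrt(5/(8π·2n))

Write N = 2n. Apply Stirling to each factorial:
  (5N)! ~ sqrt(2π·5N) · (5N/e)^(5N),
  N! ~ sqrt(2π N) · (N/e)^N,
  (4N)! ~ sqrt(2π·4N) · (4N/e)^(4N).
The exponential factors combine to (5N)^(5N) / (N^N · (4N)^(4N)) = 5^(5N)/4^(4N) = (5^5/4^4)^N = (3125/256)^N.
The square-root prefactors combine to sqrt(2π·5N) / (sqrt(2π N)·sqrt(2π·4N)) = sqrt(5 / (2π·4·N)) = sqrt(5/(8π·2n)).
Substituting N = 2n: C(10n, 2n) ~ (3125/256)^(2n) · sqrt(5/(8π·2n)).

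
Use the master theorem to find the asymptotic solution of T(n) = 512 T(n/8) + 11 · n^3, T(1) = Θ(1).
T(n) = Θ(n^3 log n)

log_8 512 = 3, and f(n) = 11 · n^3 = Θ(n^(log_8 512)). This is Case 2 of the master theorem: T(n) = Θ(f(n) · log n) = Θ(n^3 log n).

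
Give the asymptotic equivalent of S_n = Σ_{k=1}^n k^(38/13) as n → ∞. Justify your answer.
S_n ~ (13/51) · n^(51/13)

Integral comparison: Σ_{k=1}^n k^(38/13) = ∫_0^n x^(38/13) dx + O(n^(38/13)). The integral is n^(1 + 38/13) / (1 + 38/13) = n^((38+13)/13) / ((38+13)/13) = (13/51) · n^(51/13).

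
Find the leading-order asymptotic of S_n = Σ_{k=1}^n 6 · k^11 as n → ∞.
S_n ~ n^12 / 2

By integral comparison (Euler-Maclaurin), Σ_{k=1}^n 6 · k^11 = 6 · ∫_0^n x^11 dx + O(n^11) = 6 · n^12/12 = n^12 / 2 + O(n^11). (Equivalently, Faulhaber's formula gives the same leading term.)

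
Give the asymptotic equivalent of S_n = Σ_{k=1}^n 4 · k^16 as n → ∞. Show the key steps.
S_n ~ 4 · n^17 / 17

By integral comparison (Euler-Maclaurin), Σ_{k=1}^n 4 · k^16 = 4 · ∫_0^n x^16 dx + O(n^16) = 4 · n^17/17 + O(n^16). (Equivalently, Faulhaber's formula gives the same leading term.)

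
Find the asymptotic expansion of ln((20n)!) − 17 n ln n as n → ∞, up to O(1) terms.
ln((20n)!) − 17 n ln n = 3 n ln n + 20(ln 20 − 1) n + (1/2) ln(2π·20n) + O(1/n)

Stirling: ln((20n)!) = 20n ln(20n) − 20n + (1/2) ln(2π·20n) + O(1/n).
Expand 20n ln(20n) = 20n (ln n + ln 20) = 20n ln n + 20n ln 20.
Subtract 17n ln n: leading term is (20 − 17) n ln n = 3 n ln n. The next term is 20n ln 20 − 20n = 20(ln 20 − 1) n. Then the (1/2) ln(2π·20n) correction.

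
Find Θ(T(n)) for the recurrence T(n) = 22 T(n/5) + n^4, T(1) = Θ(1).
T(n) = Θ(n^4)

log_5 22 ≈ 1.921. f(n) = n^4 dominates n^(log_5 22) since 4 > 1.921, and the regularity condition a·f(n/b) = 22·(n/5)^4 = (22/625)·n^4 ≤ c·f(n) holds with c = 22/625 ≈ 0.0352 < 1. So this is Case 3: T(n) = Θ(f(n)) = Θ(n^4).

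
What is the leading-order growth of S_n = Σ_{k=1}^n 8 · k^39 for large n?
S_n ~ n^40 / 5

By integral comparison (Euler-Maclaurin), Σ_{k=1}^n 8 · k^39 = 8 · ∫_0^n x^39 dx + O(n^39) = 8 · n^40/40 = n^40 / 5 + O(n^39). (Equivalently, Faulhaber's formula gives the same leading term.)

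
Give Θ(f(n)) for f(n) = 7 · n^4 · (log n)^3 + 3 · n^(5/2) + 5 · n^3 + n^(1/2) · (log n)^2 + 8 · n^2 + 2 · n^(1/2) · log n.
f(n) ∈ Θ(n^4 · (log n)^3)

Compare the terms by growth order. For large n, n^a · (log n)^b dominates n^a' · (log n)^b' iff a > a', or (a = a' and b > b'). Ranking the 6 terms shows the dominant one is 7 · n^4 · (log n)^3. Hence f(n) ∈ Θ(n^4 · (log n)^3).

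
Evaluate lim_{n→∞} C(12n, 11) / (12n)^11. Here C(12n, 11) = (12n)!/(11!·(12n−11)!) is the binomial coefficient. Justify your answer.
lim = 1/11! = 1/39916800

With N = 12n → ∞: C(N, 11) / N^11 = [N(N−1)…(N−10)] / (11! · N^11) = (1/11!) · 1 · (1 − 1/(12n)) · … · (1 − 10/(12n)). Each factor → 1 as N → ∞, so the limit is 1/11! = 1/39916800.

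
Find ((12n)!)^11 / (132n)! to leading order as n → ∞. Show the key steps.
((12n)!)^11/(132n)! ~ ((2π·12n)^(10/2) / sqrt(11)) · 11^(−11·12n)  →  0

Write N = 12n. Stirling: N! ~ sqrt(2π N)(N/e)^N and (11N)! ~ sqrt(2π·11N)·(11N/e)^(11N).
  (N!)^11/(11N)! ~ (2π N)^(11/2) (N/e)^(11N) / [sqrt(2π·11N) (11N/e)^(11N)]
     = (2π N)^(11/2) / sqrt(2π·11N) · (N/(11N))^(11N)
     = (2π N)^((11−1)/2) / sqrt(11) · 11^(−11N).
Since 11^11 > 1, the factor 11^(−11N) decays exponentially, so the ratio → 0. Substituting N = 12n gives the stated form.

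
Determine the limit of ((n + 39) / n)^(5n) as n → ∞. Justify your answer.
lim = e^195

Rewrite as (1 + 39/n)^(5n). By the standard limit (1 + x/n)^n → e^x, we have (1 + 39/n)^n → e^39, and raising to the 5th power gives e^195.
More precisely, ln[(1 + 39/n)^(5n)] = 5n · ln(1 + 39/n) = 5n · (39/n + O(1/n^2)) = 195 + O(1/n) → 195.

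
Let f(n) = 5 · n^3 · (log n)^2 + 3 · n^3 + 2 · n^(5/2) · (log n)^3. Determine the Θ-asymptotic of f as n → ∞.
f(n) ∈ Θ(n^3 · (log n)^2)

Compare the terms by growth order. For large n, n^a · (log n)^b dominates n^a' · (log n)^b' iff a > a', or (a = a' and b > b'). Ranking the 3 terms shows the dominant one is 5 · n^3 · (log n)^2. Hence f(n) ∈ Θ(n^3 · (log n)^2).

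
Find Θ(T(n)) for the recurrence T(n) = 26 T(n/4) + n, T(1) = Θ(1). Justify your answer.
T(n) = Θ(n^(log_4 26))

Master theorem: compare f(n) = n to n^(log_4 26) where log_4 26 ≈ 2.350. Since 1 < log_4 26, we have f(n) = O(n^(log_4 26 − ε)) for some ε > 0 — Case 1. Hence T(n) = Θ(n^(log_4 26)).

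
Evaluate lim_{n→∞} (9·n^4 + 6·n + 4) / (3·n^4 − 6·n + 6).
lim = 9/3 = 3

For large n the leading n^4 terms dominate both numerator and denominator. Dividing top and bottom by n^4, every other term tends to 0, leaving 9/3 = 3.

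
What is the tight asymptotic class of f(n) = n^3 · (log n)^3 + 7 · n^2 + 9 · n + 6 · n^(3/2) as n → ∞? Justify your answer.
f(n) ∈ Θ(n^3 · (log n)^3)

Compare the terms by growth order. For large n, n^a · (log n)^b dominates n^a' · (log n)^b' iff a > a', or (a = a' and b > b'). Ranking the 4 terms shows the dominant one is n^3 · (log n)^3. Hence f(n) ∈ Θ(n^3 · (log n)^3).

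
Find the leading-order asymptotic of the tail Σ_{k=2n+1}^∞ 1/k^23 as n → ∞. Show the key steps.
Σ_{k>2n} 1/k^23 ~ 1/(22 · (2n)^22)

Compare to the integral: ∫_{2n}^∞ x^(−23) dx = [−x^(−22)/22]_{2n}^∞ = 1/((23−1)·(2n)^22). Euler-Maclaurin then gives
  Σ_{k>2n} 1/k^23 = ∫_{2n}^∞ dx/x^23 − 1/(2·(2n)^23) + O(1/(2n)^24).
(Equivalently this is ζ(23) − Σ_{k≤2n} 1/k^23.)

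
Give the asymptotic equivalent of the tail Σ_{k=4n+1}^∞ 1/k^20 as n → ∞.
Σ_{k>4n} 1/k^20 ~ 1/(19 · (4n)^19)

Compare to the integral: ∫_{4n}^∞ x^(−20) dx = [−x^(−19)/19]_{4n}^∞ = 1/((20−1)·(4n)^19). Euler-Maclaurin then gives
  Σ_{k>4n} 1/k^20 = ∫_{4n}^∞ dx/x^20 − 1/(2·(4n)^20) + O(1/(4n)^21).
(Equivalently this is ζ(20) − Σ_{k≤4n} 1/k^20.)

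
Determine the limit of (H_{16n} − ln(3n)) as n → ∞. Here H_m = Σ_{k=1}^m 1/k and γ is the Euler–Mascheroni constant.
lim = ln(16/3) + γ

By Euler-Maclaurin, H_m = ln m + γ + O(1/m). So
  H_{16n} − ln(3n) = ln(16n) + γ − ln(3n) + O(1/n)
                       = ln(16/3) + γ + O(1/n).
Hence the limit is ln(16/3) + γ.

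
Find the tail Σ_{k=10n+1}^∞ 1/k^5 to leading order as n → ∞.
Σ_{k>10n} 1/k^5 ~ 1/(4 · (10n)^4)

Compare to the integral: ∫_{10n}^∞ x^(−5) dx = [−x^(−4)/4]_{10n}^∞ = 1/((5−1)·(10n)^4). Euler-Maclaurin then gives
  Σ_{k>10n} 1/k^5 = ∫_{10n}^∞ dx/x^5 − 1/(2·(10n)^5) + O(1/(10n)^6).
(Equivalently this is ζ(5) − Σ_{k≤10n} 1/k^5.)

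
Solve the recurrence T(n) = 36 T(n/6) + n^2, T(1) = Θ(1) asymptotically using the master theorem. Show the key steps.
T(n) = Θ(n^2 log n)

log_6 36 = 2, and f(n) = n^2 = Θ(n^(log_6 36)). This is Case 2 of the master theorem: T(n) = Θ(f(n) · log n) = Θ(n^2 log n).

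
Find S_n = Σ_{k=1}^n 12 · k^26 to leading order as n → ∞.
S_n ~ 4 · n^27 / 9

By integral comparison (Euler-Maclaurin), Σ_{k=1}^n 12 · k^26 = 12 · ∫_0^n x^26 dx + O(n^26) = 12 · n^27/27 = 4 · n^27 / 9 + O(n^26). (Equivalently, Faulhaber's formula gives the same leading term.)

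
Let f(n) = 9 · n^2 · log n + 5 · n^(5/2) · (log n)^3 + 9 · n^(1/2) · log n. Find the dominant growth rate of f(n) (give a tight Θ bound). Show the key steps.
f(n) ∈ Θ(n^(5/2) · (log n)^3)

Compare the terms by growth order. For large n, n^a · (log n)^b dominates n^a' · (log n)^b' iff a > a', or (a = a' and b > b'). Ranking the 3 terms shows the dominant one is 5 · n^(5/2) · (log n)^3. Hence f(n) ∈ Θ(n^(5/2) · (log n)^3).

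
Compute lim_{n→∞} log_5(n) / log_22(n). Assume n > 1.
lim = ln(22) / ln(5) = log_5(22)

Change of base: log_5(n) = ln n / ln 5 and log_22(n) = ln n / ln 22. The ratio is (ln n / ln 5) · (ln 22 / ln n) = ln 22 / ln 5, a constant independent of n. So the limit is ln 22 / ln 5 = log_5(22).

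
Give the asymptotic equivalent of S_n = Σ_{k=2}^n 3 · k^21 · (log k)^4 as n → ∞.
S_n ~ 3 · n^22 · (log n)^4 / 22

By integral comparison, S_n = ∫_1^n 3 · x^21 · (log x)^4 dx + O(n^21 · (log n)^4). For the integral, the leading term of ∫_1^n x^21 (log x)^4 dx is n^22/22 · (log n)^4 (by repeated integration by parts; each step lowers the log-exponent and produces a relatively O(1/log n) correction). Hence S_n ~ 3 · n^22 · (log n)^4 / 22.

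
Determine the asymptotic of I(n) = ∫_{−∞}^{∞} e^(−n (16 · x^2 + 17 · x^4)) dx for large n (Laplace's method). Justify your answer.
I(n) ~ sqrt(π/(16n))

φ(x) = 16 · x^2 + 17 · x^4 has its unique global minimum at x* = 0 (since φ'(x) = 32x + 68x^3 = 0 only at x = 0 for real x with both coefficients positive, and φ → ∞ as |x| → ∞). At x* = 0, φ(0) = 0 and φ''(0) = 32. Laplace's method then gives
  I(n) ~ sqrt(2π / (n · φ''(0))) · e^(−n φ(0)) = sqrt(2π / (32n)) = sqrt(π/(16n)).
The 17 · x^4 term contributes only at subleading order (an O(1/n) relative correction).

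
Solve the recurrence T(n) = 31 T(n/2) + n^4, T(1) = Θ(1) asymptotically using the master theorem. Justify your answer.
T(n) = Θ(n^(log_2 31))

Master theorem: compare f(n) = n^4 to n^(log_2 31) where log_2 31 ≈ 4.954. Since 4 < log_2 31, we have f(n) = O(n^(log_2 31 − ε)) for some ε > 0 — Case 1. Hence T(n) = Θ(n^(log_2 31)).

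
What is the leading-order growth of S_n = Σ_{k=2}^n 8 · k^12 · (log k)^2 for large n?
S_n ~ 8 · n^13 · (log n)^2 / 13

By integral comparison, S_n = ∫_1^n 8 · x^12 · (log x)^2 dx + O(n^12 · (log n)^2). For the integral, the leading term of ∫_1^n x^12 (log x)^2 dx is n^13/13 · (log n)^2 (by repeated integration by parts; each step lowers the log-exponent and produces a relatively O(1/log n) correction). Hence S_n ~ 8 · n^13 · (log n)^2 / 13.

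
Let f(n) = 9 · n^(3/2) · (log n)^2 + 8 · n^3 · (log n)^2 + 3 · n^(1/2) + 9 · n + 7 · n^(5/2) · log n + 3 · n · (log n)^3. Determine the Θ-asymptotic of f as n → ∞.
f(n) ∈ Θ(n^3 · (log n)^2)

Compare the terms by growth order. For large n, n^a · (log n)^b dominates n^a' · (log n)^b' iff a > a', or (a = a' and b > b'). Ranking the 6 terms shows the dominant one is 8 · n^3 · (log n)^2. Hence f(n) ∈ Θ(n^3 · (log n)^2).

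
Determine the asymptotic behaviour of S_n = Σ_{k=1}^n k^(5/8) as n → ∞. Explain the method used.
S_n ~ (8/13) · n^(13/8)

Integral comparison: Σ_{k=1}^n k^(5/8) = ∫_0^n x^(5/8) dx + O(n^(5/8)). The integral is n^(1 + 5/8) / (1 + 5/8) = n^((5+8)/8) / ((5+8)/8) = (8/13) · n^(13/8).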